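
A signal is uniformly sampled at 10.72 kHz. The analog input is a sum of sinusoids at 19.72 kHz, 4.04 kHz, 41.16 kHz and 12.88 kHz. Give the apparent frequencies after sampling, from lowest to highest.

1.72 kHz, 2.16 kHz, 4.04 kHz

fs/2 = 5.36 kHz.
19.72 kHz mod fs = 9 kHz.
9 kHz > fs/2 = 5.36 kHz, folds to fs − 9 kHz = 1.72 kHz.
4.04 kHz ≤ fs/2 = 5.36 kHz, passes unchanged.
41.16 kHz mod fs = 9 kHz.
9 kHz > fs/2 = 5.36 kHz, folds to fs − 9 kHz = 1.72 kHz.
12.88 kHz mod fs = 2.16 kHz.
2.16 kHz ≤ fs/2 = 5.36 kHz, appears at 2.16 kHz.
Distinct values: {1.72 kHz, 2.16 kHz, 4.04 kHz}.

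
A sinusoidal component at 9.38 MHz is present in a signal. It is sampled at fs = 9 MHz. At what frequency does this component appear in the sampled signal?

9.38 MHz mod fs = 0.38 MHz.
0.38 MHz ≤ fs/2 = 4.5 MHz, appears at 0.38 MHz.

0.38 MHz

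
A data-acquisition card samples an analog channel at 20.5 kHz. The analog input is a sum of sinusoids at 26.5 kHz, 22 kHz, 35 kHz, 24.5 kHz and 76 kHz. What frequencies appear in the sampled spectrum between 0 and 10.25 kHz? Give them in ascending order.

1.5 kHz, 4 kHz, 6 kHz

fs/2 = 10.25 kHz.
26.5 kHz mod fs = 6 kHz.
6 kHz ≤ fs/2 = 10.25 kHz, appears at 6 kHz.
22 kHz mod fs = 1.5 kHz.
1.5 kHz ≤ fs/2 = 10.25 kHz, appears at 1.5 kHz.
35 kHz mod fs = 14.5 kHz.
14.5 kHz > fs/2 = 10.25 kHz, folds to fs − 14.5 kHz = 6 kHz.
24.5 kHz mod fs = 4 kHz.
4 kHz ≤ fs/2 = 10.25 kHz, appears at 4 kHz.
76 kHz mod fs = 14.5 kHz.
14.5 kHz > fs/2 = 10.25 kHz, folds to fs − 14.5 kHz = 6 kHz.
Distinct values: {1.5 kHz, 4 kHz, 6 kHz}.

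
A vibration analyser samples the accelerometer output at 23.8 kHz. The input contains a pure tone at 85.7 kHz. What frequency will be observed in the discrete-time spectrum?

85.7 kHz mod fs = 14.3 kHz.
14.3 kHz > fs/2 = 11.9 kHz, folds to fs − 14.3 kHz = 9.5 kHz.

9.5 kHz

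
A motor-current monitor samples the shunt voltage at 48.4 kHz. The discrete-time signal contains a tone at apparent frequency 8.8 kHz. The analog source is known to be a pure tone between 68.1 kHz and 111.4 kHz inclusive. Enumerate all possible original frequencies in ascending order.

Frequencies that alias to 8.8 kHz are k·fs ± 8.8 kHz for integer k ≥ 0.
k=0: 8.8 kHz.
k=1: 39.6 kHz, 57.2 kHz.
k=2: 88 kHz, 105.6 kHz.
k=3: 136.4 kHz, 154 kHz.
Within [68.1 kHz, 111.4 kHz]: 88 kHz, 105.6 kHz.

88 kHz, 105.6 kHz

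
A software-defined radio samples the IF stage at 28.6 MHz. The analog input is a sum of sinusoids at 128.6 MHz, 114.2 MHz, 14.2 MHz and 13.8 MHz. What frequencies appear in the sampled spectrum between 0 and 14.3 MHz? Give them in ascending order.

fs/2 = 14.3 MHz.
128.6 MHz mod fs = 14.2 MHz.
14.2 MHz ≤ fs/2 = 14.3 MHz, appears at 14.2 MHz.
114.2 MHz mod fs = 28.4 MHz.
28.4 MHz > fs/2 = 14.3 MHz, folds to fs − 28.4 MHz = 0.2 MHz.
14.2 MHz ≤ fs/2 = 14.3 MHz, passes unchanged.
13.8 MHz ≤ fs/2 = 14.3 MHz, passes unchanged.
Distinct values: {0.2 MHz, 13.8 MHz, 14.2 MHz}.

0.2 MHz, 13.8 MHz, 14.2 MHz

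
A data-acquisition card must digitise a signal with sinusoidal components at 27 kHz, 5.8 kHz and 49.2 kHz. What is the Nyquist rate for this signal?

Highest-frequency component: 49.2 kHz.
Nyquist rate = 2 × 49.2 kHz = 98.4 kHz.

98.4 kHz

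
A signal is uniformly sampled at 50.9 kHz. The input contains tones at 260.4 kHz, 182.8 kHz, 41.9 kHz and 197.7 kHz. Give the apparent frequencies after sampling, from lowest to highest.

5.9 kHz, 9 kHz, 20.8 kHz

fs/2 = 25.45 kHz.
260.4 kHz mod fs = 5.9 kHz.
5.9 kHz ≤ fs/2 = 25.45 kHz, appears at 5.9 kHz.
182.8 kHz mod fs = 30.1 kHz.
30.1 kHz > fs/2 = 25.45 kHz, folds to fs − 30.1 kHz = 20.8 kHz.
41.9 kHz > fs/2 = 25.45 kHz, folds to fs − 41.9 kHz = 9 kHz.
197.7 kHz mod fs = 45 kHz.
45 kHz > fs/2 = 25.45 kHz, folds to fs − 45 kHz = 5.9 kHz.
Distinct values: {5.9 kHz, 9 kHz, 20.8 kHz}.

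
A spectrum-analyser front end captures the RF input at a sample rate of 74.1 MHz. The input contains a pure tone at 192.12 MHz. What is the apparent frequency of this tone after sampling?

30.18 MHz

192.12 MHz mod fs = 43.92 MHz.
43.92 MHz > fs/2 = 37.05 MHz, folds to fs − 43.92 MHz = 30.18 MHz.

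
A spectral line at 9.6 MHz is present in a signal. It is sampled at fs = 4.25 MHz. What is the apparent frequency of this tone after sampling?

9.6 MHz mod fs = 1.1 MHz.
1.1 MHz ≤ fs/2 = 2.125 MHz, appears at 1.1 MHz.

1.1 MHz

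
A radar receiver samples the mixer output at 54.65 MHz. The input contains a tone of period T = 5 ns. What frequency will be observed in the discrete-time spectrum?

T = 5 ns → f = 1/T = 200 MHz.
200 MHz mod fs = 36.05 MHz.
36.05 MHz > fs/2 = 27.325 MHz, folds to fs − 36.05 MHz = 18.6 MHz.

18.6 MHz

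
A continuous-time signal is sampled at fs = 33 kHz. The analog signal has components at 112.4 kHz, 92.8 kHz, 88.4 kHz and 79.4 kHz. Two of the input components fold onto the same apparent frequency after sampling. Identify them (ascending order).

fs/2 = 16.5 kHz.
112.4 kHz mod fs = 13.4 kHz.
13.4 kHz ≤ fs/2 = 16.5 kHz, appears at 13.4 kHz.
92.8 kHz mod fs = 26.8 kHz.
26.8 kHz > fs/2 = 16.5 kHz, folds to fs − 26.8 kHz = 6.2 kHz.
88.4 kHz mod fs = 22.4 kHz.
22.4 kHz > fs/2 = 16.5 kHz, folds to fs − 22.4 kHz = 10.6 kHz.
79.4 kHz mod fs = 13.4 kHz.
13.4 kHz ≤ fs/2 = 16.5 kHz, appears at 13.4 kHz.
79.4 kHz and 112.4 kHz both map to 13.4 kHz.

79.4 kHz, 112.4 kHz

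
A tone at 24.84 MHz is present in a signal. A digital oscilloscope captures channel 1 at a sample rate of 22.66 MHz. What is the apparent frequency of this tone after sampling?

2.18 MHz

24.84 MHz mod fs = 2.18 MHz.
2.18 MHz ≤ fs/2 = 11.33 MHz, appears at 2.18 MHz.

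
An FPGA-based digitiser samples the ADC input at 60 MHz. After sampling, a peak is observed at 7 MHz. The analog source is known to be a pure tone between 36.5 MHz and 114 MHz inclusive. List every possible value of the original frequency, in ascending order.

Frequencies that alias to 7 MHz are k·fs ± 7 MHz for integer k ≥ 0.
k=0: 7 MHz.
k=1: 53 MHz, 67 MHz.
k=2: 113 MHz, 127 MHz.
k=3: 173 MHz, 187 MHz.
Within [36.5 MHz, 114 MHz]: 53 MHz, 67 MHz, 113 MHz.

53 MHz, 67 MHz, 113 MHz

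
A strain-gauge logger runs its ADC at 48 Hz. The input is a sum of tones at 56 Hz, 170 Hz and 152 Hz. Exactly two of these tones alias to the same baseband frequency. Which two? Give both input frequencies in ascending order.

56 Hz, 152 Hz

fs/2 = 24 Hz.
56 Hz mod fs = 8 Hz.
8 Hz ≤ fs/2 = 24 Hz, appears at 8 Hz.
170 Hz mod fs = 26 Hz.
26 Hz > fs/2 = 24 Hz, folds to fs − 26 Hz = 22 Hz.
152 Hz mod fs = 8 Hz.
8 Hz ≤ fs/2 = 24 Hz, appears at 8 Hz.
56 Hz and 152 Hz both map to 8 Hz.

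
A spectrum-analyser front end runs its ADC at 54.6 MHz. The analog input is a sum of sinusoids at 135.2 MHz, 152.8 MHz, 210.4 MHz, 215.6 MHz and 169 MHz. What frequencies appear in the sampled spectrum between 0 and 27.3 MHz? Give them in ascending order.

fs/2 = 27.3 MHz.
135.2 MHz mod fs = 26 MHz.
26 MHz ≤ fs/2 = 27.3 MHz, appears at 26 MHz.
152.8 MHz mod fs = 43.6 MHz.
43.6 MHz > fs/2 = 27.3 MHz, folds to fs − 43.6 MHz = 11 MHz.
210.4 MHz mod fs = 46.6 MHz.
46.6 MHz > fs/2 = 27.3 MHz, folds to fs − 46.6 MHz = 8 MHz.
215.6 MHz mod fs = 51.8 MHz.
51.8 MHz > fs/2 = 27.3 MHz, folds to fs − 51.8 MHz = 2.8 MHz.
169 MHz mod fs = 5.2 MHz.
5.2 MHz ≤ fs/2 = 27.3 MHz, appears at 5.2 MHz.
Distinct values: {2.8 MHz, 5.2 MHz, 8 MHz, 11 MHz, 26 MHz}.

2.8 MHz, 5.2 MHz, 8 MHz, 11 MHz, 26 MHz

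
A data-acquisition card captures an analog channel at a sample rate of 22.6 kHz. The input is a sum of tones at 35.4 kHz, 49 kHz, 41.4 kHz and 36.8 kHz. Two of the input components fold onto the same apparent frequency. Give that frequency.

fs/2 = 11.3 kHz.
35.4 kHz mod fs = 12.8 kHz.
12.8 kHz > fs/2 = 11.3 kHz, folds to fs − 12.8 kHz = 9.8 kHz.
49 kHz mod fs = 3.8 kHz.
3.8 kHz ≤ fs/2 = 11.3 kHz, appears at 3.8 kHz.
41.4 kHz mod fs = 18.8 kHz.
18.8 kHz > fs/2 = 11.3 kHz, folds to fs − 18.8 kHz = 3.8 kHz.
36.8 kHz mod fs = 14.2 kHz.
14.2 kHz > fs/2 = 11.3 kHz, folds to fs − 14.2 kHz = 8.4 kHz.
41.4 kHz and 49 kHz both map to 3.8 kHz.

3.8 kHz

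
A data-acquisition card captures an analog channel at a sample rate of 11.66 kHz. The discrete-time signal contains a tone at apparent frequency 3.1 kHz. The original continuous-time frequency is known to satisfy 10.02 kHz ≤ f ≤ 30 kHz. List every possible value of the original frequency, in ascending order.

Frequencies that alias to 3.1 kHz are k·fs ± 3.1 kHz for integer k ≥ 0.
k=0: 3.1 kHz.
k=1: 8.56 kHz, 14.76 kHz.
k=2: 20.22 kHz, 26.42 kHz.
k=3: 31.88 kHz, 38.08 kHz.
Within [10.02 kHz, 30 kHz]: 14.76 kHz, 20.22 kHz, 26.42 kHz.

14.76 kHz, 20.22 kHz, 26.42 kHz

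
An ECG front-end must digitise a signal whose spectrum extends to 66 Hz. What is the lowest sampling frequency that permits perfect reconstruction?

132 Hz

Nyquist rate = 2 × 66 Hz = 132 Hz.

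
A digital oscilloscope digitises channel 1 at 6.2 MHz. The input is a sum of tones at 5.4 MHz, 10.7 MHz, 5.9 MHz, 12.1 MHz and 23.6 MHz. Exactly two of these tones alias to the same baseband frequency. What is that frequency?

0.3 MHz

fs/2 = 3.1 MHz.
5.4 MHz > fs/2 = 3.1 MHz, folds to fs − 5.4 MHz = 0.8 MHz.
10.7 MHz mod fs = 4.5 MHz.
4.5 MHz > fs/2 = 3.1 MHz, folds to fs − 4.5 MHz = 1.7 MHz.
5.9 MHz > fs/2 = 3.1 MHz, folds to fs − 5.9 MHz = 0.3 MHz.
12.1 MHz mod fs = 5.9 MHz.
5.9 MHz > fs/2 = 3.1 MHz, folds to fs − 5.9 MHz = 0.3 MHz.
23.6 MHz mod fs = 5 MHz.
5 MHz > fs/2 = 3.1 MHz, folds to fs − 5 MHz = 1.2 MHz.
5.9 MHz and 12.1 MHz both map to 0.3 MHz.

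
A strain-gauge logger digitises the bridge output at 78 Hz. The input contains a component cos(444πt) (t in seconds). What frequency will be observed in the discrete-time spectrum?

ω = 444π rad/s → f = ω/(2π) = 222 Hz.
222 Hz mod fs = 66 Hz.
66 Hz > fs/2 = 39 Hz, folds to fs − 66 Hz = 12 Hz.

12 Hz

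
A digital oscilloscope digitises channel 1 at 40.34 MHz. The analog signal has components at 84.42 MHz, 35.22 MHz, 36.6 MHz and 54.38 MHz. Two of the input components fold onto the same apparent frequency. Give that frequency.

fs/2 = 20.17 MHz.
84.42 MHz mod fs = 3.74 MHz.
3.74 MHz ≤ fs/2 = 20.17 MHz, appears at 3.74 MHz.
35.22 MHz > fs/2 = 20.17 MHz, folds to fs − 35.22 MHz = 5.12 MHz.
36.6 MHz > fs/2 = 20.17 MHz, folds to fs − 36.6 MHz = 3.74 MHz.
54.38 MHz mod fs = 14.04 MHz.
14.04 MHz ≤ fs/2 = 20.17 MHz, appears at 14.04 MHz.
36.6 MHz and 84.42 MHz both map to 3.74 MHz.

3.74 MHz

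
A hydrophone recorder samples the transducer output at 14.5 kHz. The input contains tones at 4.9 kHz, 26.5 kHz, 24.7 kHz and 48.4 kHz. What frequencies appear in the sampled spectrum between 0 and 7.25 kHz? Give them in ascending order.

2.5 kHz, 4.3 kHz, 4.9 kHz

fs/2 = 7.25 kHz.
4.9 kHz ≤ fs/2 = 7.25 kHz, passes unchanged.
26.5 kHz mod fs = 12 kHz.
12 kHz > fs/2 = 7.25 kHz, folds to fs − 12 kHz = 2.5 kHz.
24.7 kHz mod fs = 10.2 kHz.
10.2 kHz > fs/2 = 7.25 kHz, folds to fs − 10.2 kHz = 4.3 kHz.
48.4 kHz mod fs = 4.9 kHz.
4.9 kHz ≤ fs/2 = 7.25 kHz, appears at 4.9 kHz.
Distinct values: {2.5 kHz, 4.3 kHz, 4.9 kHz}.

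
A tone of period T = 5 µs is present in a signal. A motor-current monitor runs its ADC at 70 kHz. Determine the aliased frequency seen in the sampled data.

10 kHz

T = 5 µs → f = 1/T = 200 kHz.
200 kHz mod fs = 60 kHz.
60 kHz > fs/2 = 35 kHz, folds to fs − 60 kHz = 10 kHz.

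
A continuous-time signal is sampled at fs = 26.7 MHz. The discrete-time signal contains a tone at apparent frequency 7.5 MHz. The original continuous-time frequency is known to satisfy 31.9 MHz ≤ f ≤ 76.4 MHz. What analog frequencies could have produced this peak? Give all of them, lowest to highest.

Frequencies that alias to 7.5 MHz are k·fs ± 7.5 MHz for integer k ≥ 0.
k=0: 7.5 MHz.
k=1: 19.2 MHz, 34.2 MHz.
k=2: 45.9 MHz, 60.9 MHz.
k=3: 72.6 MHz, 87.6 MHz.
k=4: 99.3 MHz, 114.3 MHz.
Within [31.9 MHz, 76.4 MHz]: 34.2 MHz, 45.9 MHz, 60.9 MHz, 72.6 MHz.

34.2 MHz, 45.9 MHz, 60.9 MHz, 72.6 MHz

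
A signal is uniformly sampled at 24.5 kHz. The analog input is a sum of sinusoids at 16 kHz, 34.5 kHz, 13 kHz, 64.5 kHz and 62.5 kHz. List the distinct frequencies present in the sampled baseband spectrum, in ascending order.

8.5 kHz, 9 kHz, 10 kHz, 11 kHz, 11.5 kHz

fs/2 = 12.25 kHz.
16 kHz > fs/2 = 12.25 kHz, folds to fs − 16 kHz = 8.5 kHz.
34.5 kHz mod fs = 10 kHz.
10 kHz ≤ fs/2 = 12.25 kHz, appears at 10 kHz.
13 kHz > fs/2 = 12.25 kHz, folds to fs − 13 kHz = 11.5 kHz.
64.5 kHz mod fs = 15.5 kHz.
15.5 kHz > fs/2 = 12.25 kHz, folds to fs − 15.5 kHz = 9 kHz.
62.5 kHz mod fs = 13.5 kHz.
13.5 kHz > fs/2 = 12.25 kHz, folds to fs − 13.5 kHz = 11 kHz.
Distinct values: {8.5 kHz, 9 kHz, 10 kHz, 11 kHz, 11.5 kHz}.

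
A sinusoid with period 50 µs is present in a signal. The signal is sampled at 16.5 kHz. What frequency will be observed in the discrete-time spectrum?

3.5 kHz

T = 50 µs → f = 1/T = 20 kHz.
20 kHz mod fs = 3.5 kHz.
3.5 kHz ≤ fs/2 = 8.25 kHz, appears at 3.5 kHz.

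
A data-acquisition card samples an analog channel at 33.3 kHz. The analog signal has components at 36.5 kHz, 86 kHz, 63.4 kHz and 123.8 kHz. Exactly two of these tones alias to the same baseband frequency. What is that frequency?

fs/2 = 16.65 kHz.
36.5 kHz mod fs = 3.2 kHz.
3.2 kHz ≤ fs/2 = 16.65 kHz, appears at 3.2 kHz.
86 kHz mod fs = 19.4 kHz.
19.4 kHz > fs/2 = 16.65 kHz, folds to fs − 19.4 kHz = 13.9 kHz.
63.4 kHz mod fs = 30.1 kHz.
30.1 kHz > fs/2 = 16.65 kHz, folds to fs − 30.1 kHz = 3.2 kHz.
123.8 kHz mod fs = 23.9 kHz.
23.9 kHz > fs/2 = 16.65 kHz, folds to fs − 23.9 kHz = 9.4 kHz.
36.5 kHz and 63.4 kHz both map to 3.2 kHz.

3.2 kHz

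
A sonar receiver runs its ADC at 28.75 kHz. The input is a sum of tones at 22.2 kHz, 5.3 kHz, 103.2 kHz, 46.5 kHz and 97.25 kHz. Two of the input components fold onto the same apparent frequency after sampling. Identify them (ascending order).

46.5 kHz, 97.25 kHz

fs/2 = 14.375 kHz.
22.2 kHz > fs/2 = 14.375 kHz, folds to fs − 22.2 kHz = 6.55 kHz.
5.3 kHz ≤ fs/2 = 14.375 kHz, passes unchanged.
103.2 kHz mod fs = 16.95 kHz.
16.95 kHz > fs/2 = 14.375 kHz, folds to fs − 16.95 kHz = 11.8 kHz.
46.5 kHz mod fs = 17.75 kHz.
17.75 kHz > fs/2 = 14.375 kHz, folds to fs − 17.75 kHz = 11 kHz.
97.25 kHz mod fs = 11 kHz.
11 kHz ≤ fs/2 = 14.375 kHz, appears at 11 kHz.
46.5 kHz and 97.25 kHz both map to 11 kHz.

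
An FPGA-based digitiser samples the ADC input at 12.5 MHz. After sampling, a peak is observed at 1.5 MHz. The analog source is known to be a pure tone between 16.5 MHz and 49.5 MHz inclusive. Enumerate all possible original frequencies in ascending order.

23.5 MHz, 26.5 MHz, 36 MHz, 39 MHz, 48.5 MHz

Frequencies that alias to 1.5 MHz are k·fs ± 1.5 MHz for integer k ≥ 0.
k=0: 1.5 MHz.
k=1: 11 MHz, 14 MHz.
k=2: 23.5 MHz, 26.5 MHz.
k=3: 36 MHz, 39 MHz.
k=4: 48.5 MHz, 51.5 MHz.
k=5: 61 MHz, 64 MHz.
Within [16.5 MHz, 49.5 MHz]: 23.5 MHz, 26.5 MHz, 36 MHz, 39 MHz, 48.5 MHz.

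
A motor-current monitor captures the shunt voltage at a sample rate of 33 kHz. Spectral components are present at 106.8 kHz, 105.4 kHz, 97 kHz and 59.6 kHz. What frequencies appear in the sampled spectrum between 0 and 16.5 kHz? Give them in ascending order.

2 kHz, 6.4 kHz, 7.8 kHz

fs/2 = 16.5 kHz.
106.8 kHz mod fs = 7.8 kHz.
7.8 kHz ≤ fs/2 = 16.5 kHz, appears at 7.8 kHz.
105.4 kHz mod fs = 6.4 kHz.
6.4 kHz ≤ fs/2 = 16.5 kHz, appears at 6.4 kHz.
97 kHz mod fs = 31 kHz.
31 kHz > fs/2 = 16.5 kHz, folds to fs − 31 kHz = 2 kHz.
59.6 kHz mod fs = 26.6 kHz.
26.6 kHz > fs/2 = 16.5 kHz, folds to fs − 26.6 kHz = 6.4 kHz.
Distinct values: {2 kHz, 6.4 kHz, 7.8 kHz}.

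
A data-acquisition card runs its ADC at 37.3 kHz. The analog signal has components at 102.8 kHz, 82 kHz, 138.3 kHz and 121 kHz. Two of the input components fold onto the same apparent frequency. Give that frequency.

9.1 kHz

fs/2 = 18.65 kHz.
102.8 kHz mod fs = 28.2 kHz.
28.2 kHz > fs/2 = 18.65 kHz, folds to fs − 28.2 kHz = 9.1 kHz.
82 kHz mod fs = 7.4 kHz.
7.4 kHz ≤ fs/2 = 18.65 kHz, appears at 7.4 kHz.
138.3 kHz mod fs = 26.4 kHz.
26.4 kHz > fs/2 = 18.65 kHz, folds to fs − 26.4 kHz = 10.9 kHz.
121 kHz mod fs = 9.1 kHz.
9.1 kHz ≤ fs/2 = 18.65 kHz, appears at 9.1 kHz.
102.8 kHz and 121 kHz both map to 9.1 kHz.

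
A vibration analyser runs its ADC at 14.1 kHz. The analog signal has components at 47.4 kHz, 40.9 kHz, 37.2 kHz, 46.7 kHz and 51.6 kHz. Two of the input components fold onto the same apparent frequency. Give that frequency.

5.1 kHz

fs/2 = 7.05 kHz.
47.4 kHz mod fs = 5.1 kHz.
5.1 kHz ≤ fs/2 = 7.05 kHz, appears at 5.1 kHz.
40.9 kHz mod fs = 12.7 kHz.
12.7 kHz > fs/2 = 7.05 kHz, folds to fs − 12.7 kHz = 1.4 kHz.
37.2 kHz mod fs = 9 kHz.
9 kHz > fs/2 = 7.05 kHz, folds to fs − 9 kHz = 5.1 kHz.
46.7 kHz mod fs = 4.4 kHz.
4.4 kHz ≤ fs/2 = 7.05 kHz, appears at 4.4 kHz.
51.6 kHz mod fs = 9.3 kHz.
9.3 kHz > fs/2 = 7.05 kHz, folds to fs − 9.3 kHz = 4.8 kHz.
37.2 kHz and 47.4 kHz both map to 5.1 kHz.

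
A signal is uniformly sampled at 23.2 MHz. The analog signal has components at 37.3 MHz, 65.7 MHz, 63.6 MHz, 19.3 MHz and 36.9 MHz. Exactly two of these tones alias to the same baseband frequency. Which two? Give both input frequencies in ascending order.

fs/2 = 11.6 MHz.
37.3 MHz mod fs = 14.1 MHz.
14.1 MHz > fs/2 = 11.6 MHz, folds to fs − 14.1 MHz = 9.1 MHz.
65.7 MHz mod fs = 19.3 MHz.
19.3 MHz > fs/2 = 11.6 MHz, folds to fs − 19.3 MHz = 3.9 MHz.
63.6 MHz mod fs = 17.2 MHz.
17.2 MHz > fs/2 = 11.6 MHz, folds to fs − 17.2 MHz = 6 MHz.
19.3 MHz > fs/2 = 11.6 MHz, folds to fs − 19.3 MHz = 3.9 MHz.
36.9 MHz mod fs = 13.7 MHz.
13.7 MHz > fs/2 = 11.6 MHz, folds to fs − 13.7 MHz = 9.5 MHz.
19.3 MHz and 65.7 MHz both map to 3.9 MHz.

19.3 MHz, 65.7 MHz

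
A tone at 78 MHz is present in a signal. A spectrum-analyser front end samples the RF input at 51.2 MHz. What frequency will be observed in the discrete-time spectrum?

24.4 MHz

78 MHz mod fs = 26.8 MHz.
26.8 MHz > fs/2 = 25.6 MHz, folds to fs − 26.8 MHz = 24.4 MHz.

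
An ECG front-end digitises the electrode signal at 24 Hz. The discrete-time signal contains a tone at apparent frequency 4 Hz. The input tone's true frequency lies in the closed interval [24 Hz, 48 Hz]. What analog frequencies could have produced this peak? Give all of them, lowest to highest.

Frequencies that alias to 4 Hz are k·fs ± 4 Hz for integer k ≥ 0.
k=0: 4 Hz.
k=1: 20 Hz, 28 Hz.
k=2: 44 Hz, 52 Hz.
k=3: 68 Hz, 76 Hz.
Within [24 Hz, 48 Hz]: 28 Hz, 44 Hz.

28 Hz, 44 Hz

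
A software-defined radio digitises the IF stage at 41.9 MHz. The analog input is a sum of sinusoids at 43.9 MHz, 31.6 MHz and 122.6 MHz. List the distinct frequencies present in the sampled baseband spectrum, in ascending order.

2 MHz, 3.1 MHz, 10.3 MHz

fs/2 = 20.95 MHz.
43.9 MHz mod fs = 2 MHz.
2 MHz ≤ fs/2 = 20.95 MHz, appears at 2 MHz.
31.6 MHz > fs/2 = 20.95 MHz, folds to fs − 31.6 MHz = 10.3 MHz.
122.6 MHz mod fs = 38.8 MHz.
38.8 MHz > fs/2 = 20.95 MHz, folds to fs − 38.8 MHz = 3.1 MHz.
Distinct values: {2 MHz, 3.1 MHz, 10.3 MHz}.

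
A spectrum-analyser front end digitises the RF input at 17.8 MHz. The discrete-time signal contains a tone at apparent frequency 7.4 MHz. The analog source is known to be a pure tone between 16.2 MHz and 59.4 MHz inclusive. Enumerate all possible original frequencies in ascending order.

25.2 MHz, 28.2 MHz, 43 MHz, 46 MHz

Frequencies that alias to 7.4 MHz are k·fs ± 7.4 MHz for integer k ≥ 0.
k=0: 7.4 MHz.
k=1: 10.4 MHz, 25.2 MHz.
k=2: 28.2 MHz, 43 MHz.
k=3: 46 MHz, 60.8 MHz.
k=4: 63.8 MHz, 78.6 MHz.
Within [16.2 MHz, 59.4 MHz]: 25.2 MHz, 28.2 MHz, 43 MHz, 46 MHz.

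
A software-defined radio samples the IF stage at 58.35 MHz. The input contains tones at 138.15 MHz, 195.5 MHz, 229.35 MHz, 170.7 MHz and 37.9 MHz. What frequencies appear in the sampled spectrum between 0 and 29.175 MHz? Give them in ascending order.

4.05 MHz, 4.35 MHz, 20.45 MHz, 21.45 MHz

fs/2 = 29.175 MHz.
138.15 MHz mod fs = 21.45 MHz.
21.45 MHz ≤ fs/2 = 29.175 MHz, appears at 21.45 MHz.
195.5 MHz mod fs = 20.45 MHz.
20.45 MHz ≤ fs/2 = 29.175 MHz, appears at 20.45 MHz.
229.35 MHz mod fs = 54.3 MHz.
54.3 MHz > fs/2 = 29.175 MHz, folds to fs − 54.3 MHz = 4.05 MHz.
170.7 MHz mod fs = 54 MHz.
54 MHz > fs/2 = 29.175 MHz, folds to fs − 54 MHz = 4.35 MHz.
37.9 MHz > fs/2 = 29.175 MHz, folds to fs − 37.9 MHz = 20.45 MHz.
Distinct values: {4.05 MHz, 4.35 MHz, 20.45 MHz, 21.45 MHz}.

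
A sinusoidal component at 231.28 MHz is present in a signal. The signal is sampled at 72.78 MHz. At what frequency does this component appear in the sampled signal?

231.28 MHz mod fs = 12.94 MHz.
12.94 MHz ≤ fs/2 = 36.39 MHz, appears at 12.94 MHz.

12.94 MHz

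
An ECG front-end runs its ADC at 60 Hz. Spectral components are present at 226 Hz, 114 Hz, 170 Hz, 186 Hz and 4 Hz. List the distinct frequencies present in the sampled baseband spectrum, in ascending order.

fs/2 = 30 Hz.
226 Hz mod fs = 46 Hz.
46 Hz > fs/2 = 30 Hz, folds to fs − 46 Hz = 14 Hz.
114 Hz mod fs = 54 Hz.
54 Hz > fs/2 = 30 Hz, folds to fs − 54 Hz = 6 Hz.
170 Hz mod fs = 50 Hz.
50 Hz > fs/2 = 30 Hz, folds to fs − 50 Hz = 10 Hz.
186 Hz mod fs = 6 Hz.
6 Hz ≤ fs/2 = 30 Hz, appears at 6 Hz.
4 Hz ≤ fs/2 = 30 Hz, passes unchanged.
Distinct values: {4 Hz, 6 Hz, 10 Hz, 14 Hz}.

4 Hz, 6 Hz, 10 Hz, 14 Hz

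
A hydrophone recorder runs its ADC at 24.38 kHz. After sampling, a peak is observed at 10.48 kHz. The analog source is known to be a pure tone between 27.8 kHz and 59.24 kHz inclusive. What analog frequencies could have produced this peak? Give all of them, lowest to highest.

Frequencies that alias to 10.48 kHz are k·fs ± 10.48 kHz for integer k ≥ 0.
k=0: 10.48 kHz.
k=1: 13.9 kHz, 34.86 kHz.
k=2: 38.28 kHz, 59.24 kHz.
k=3: 62.66 kHz, 83.62 kHz.
Within [27.8 kHz, 59.24 kHz]: 34.86 kHz, 38.28 kHz, 59.24 kHz.

34.86 kHz, 38.28 kHz, 59.24 kHz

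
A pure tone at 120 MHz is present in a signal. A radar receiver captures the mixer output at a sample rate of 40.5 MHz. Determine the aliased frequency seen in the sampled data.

120 MHz mod fs = 39 MHz.
39 MHz > fs/2 = 20.25 MHz, folds to fs − 39 MHz = 1.5 MHz.

1.5 MHz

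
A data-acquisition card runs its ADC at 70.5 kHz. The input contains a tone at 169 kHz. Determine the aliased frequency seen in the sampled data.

28 kHz

169 kHz mod fs = 28 kHz.
28 kHz ≤ fs/2 = 35.25 kHz, appears at 28 kHz.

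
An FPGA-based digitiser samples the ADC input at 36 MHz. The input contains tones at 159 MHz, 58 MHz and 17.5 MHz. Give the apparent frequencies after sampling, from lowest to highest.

fs/2 = 18 MHz.
159 MHz mod fs = 15 MHz.
15 MHz ≤ fs/2 = 18 MHz, appears at 15 MHz.
58 MHz mod fs = 22 MHz.
22 MHz > fs/2 = 18 MHz, folds to fs − 22 MHz = 14 MHz.
17.5 MHz ≤ fs/2 = 18 MHz, passes unchanged.
Distinct values: {14 MHz, 15 MHz, 17.5 MHz}.

14 MHz, 15 MHz, 17.5 MHz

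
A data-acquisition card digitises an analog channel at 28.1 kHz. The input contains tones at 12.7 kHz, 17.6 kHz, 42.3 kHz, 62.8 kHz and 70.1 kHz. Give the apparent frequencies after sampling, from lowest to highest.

fs/2 = 14.05 kHz.
12.7 kHz ≤ fs/2 = 14.05 kHz, passes unchanged.
17.6 kHz > fs/2 = 14.05 kHz, folds to fs − 17.6 kHz = 10.5 kHz.
42.3 kHz mod fs = 14.2 kHz.
14.2 kHz > fs/2 = 14.05 kHz, folds to fs − 14.2 kHz = 13.9 kHz.
62.8 kHz mod fs = 6.6 kHz.
6.6 kHz ≤ fs/2 = 14.05 kHz, appears at 6.6 kHz.
70.1 kHz mod fs = 13.9 kHz.
13.9 kHz ≤ fs/2 = 14.05 kHz, appears at 13.9 kHz.
Distinct values: {6.6 kHz, 10.5 kHz, 12.7 kHz, 13.9 kHz}.

6.6 kHz, 10.5 kHz, 12.7 kHz, 13.9 kHz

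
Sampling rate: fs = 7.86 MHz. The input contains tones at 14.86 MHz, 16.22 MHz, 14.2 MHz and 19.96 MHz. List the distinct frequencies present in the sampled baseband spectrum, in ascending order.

fs/2 = 3.93 MHz.
14.86 MHz mod fs = 7 MHz.
7 MHz > fs/2 = 3.93 MHz, folds to fs − 7 MHz = 0.86 MHz.
16.22 MHz mod fs = 0.5 MHz.
0.5 MHz ≤ fs/2 = 3.93 MHz, appears at 0.5 MHz.
14.2 MHz mod fs = 6.34 MHz.
6.34 MHz > fs/2 = 3.93 MHz, folds to fs − 6.34 MHz = 1.52 MHz.
19.96 MHz mod fs = 4.24 MHz.
4.24 MHz > fs/2 = 3.93 MHz, folds to fs − 4.24 MHz = 3.62 MHz.
Distinct values: {0.5 MHz, 0.86 MHz, 1.52 MHz, 3.62 MHz}.

0.5 MHz, 0.86 MHz, 1.52 MHz, 3.62 MHz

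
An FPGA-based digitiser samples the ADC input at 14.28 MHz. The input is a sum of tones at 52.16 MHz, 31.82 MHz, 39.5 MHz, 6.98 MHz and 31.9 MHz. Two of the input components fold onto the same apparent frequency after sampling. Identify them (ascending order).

31.9 MHz, 39.5 MHz

fs/2 = 7.14 MHz.
52.16 MHz mod fs = 9.32 MHz.
9.32 MHz > fs/2 = 7.14 MHz, folds to fs − 9.32 MHz = 4.96 MHz.
31.82 MHz mod fs = 3.26 MHz.
3.26 MHz ≤ fs/2 = 7.14 MHz, appears at 3.26 MHz.
39.5 MHz mod fs = 10.94 MHz.
10.94 MHz > fs/2 = 7.14 MHz, folds to fs − 10.94 MHz = 3.34 MHz.
6.98 MHz ≤ fs/2 = 7.14 MHz, passes unchanged.
31.9 MHz mod fs = 3.34 MHz.
3.34 MHz ≤ fs/2 = 7.14 MHz, appears at 3.34 MHz.
31.9 MHz and 39.5 MHz both map to 3.34 MHz.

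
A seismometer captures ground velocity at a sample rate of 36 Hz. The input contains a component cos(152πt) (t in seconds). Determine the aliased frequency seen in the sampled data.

4 Hz

ω = 152π rad/s → f = ω/(2π) = 76 Hz.
76 Hz mod fs = 4 Hz.
4 Hz ≤ fs/2 = 18 Hz, appears at 4 Hz.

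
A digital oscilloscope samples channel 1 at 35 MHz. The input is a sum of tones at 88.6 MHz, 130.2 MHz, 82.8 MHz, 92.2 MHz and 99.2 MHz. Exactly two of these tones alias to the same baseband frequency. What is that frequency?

fs/2 = 17.5 MHz.
88.6 MHz mod fs = 18.6 MHz.
18.6 MHz > fs/2 = 17.5 MHz, folds to fs − 18.6 MHz = 16.4 MHz.
130.2 MHz mod fs = 25.2 MHz.
25.2 MHz > fs/2 = 17.5 MHz, folds to fs − 25.2 MHz = 9.8 MHz.
82.8 MHz mod fs = 12.8 MHz.
12.8 MHz ≤ fs/2 = 17.5 MHz, appears at 12.8 MHz.
92.2 MHz mod fs = 22.2 MHz.
22.2 MHz > fs/2 = 17.5 MHz, folds to fs − 22.2 MHz = 12.8 MHz.
99.2 MHz mod fs = 29.2 MHz.
29.2 MHz > fs/2 = 17.5 MHz, folds to fs − 29.2 MHz = 5.8 MHz.
82.8 MHz and 92.2 MHz both map to 12.8 MHz.

12.8 MHz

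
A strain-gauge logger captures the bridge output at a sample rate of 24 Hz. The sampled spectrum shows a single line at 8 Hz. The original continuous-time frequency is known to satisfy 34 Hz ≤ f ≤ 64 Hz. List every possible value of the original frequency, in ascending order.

Frequencies that alias to 8 Hz are k·fs ± 8 Hz for integer k ≥ 0.
k=0: 8 Hz.
k=1: 16 Hz, 32 Hz.
k=2: 40 Hz, 56 Hz.
k=3: 64 Hz, 80 Hz.
k=4: 88 Hz, 104 Hz.
Within [34 Hz, 64 Hz]: 40 Hz, 56 Hz, 64 Hz.

40 Hz, 56 Hz, 64 Hz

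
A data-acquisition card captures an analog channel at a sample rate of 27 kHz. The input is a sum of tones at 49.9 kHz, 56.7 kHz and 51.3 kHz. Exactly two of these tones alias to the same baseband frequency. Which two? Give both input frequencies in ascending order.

51.3 kHz, 56.7 kHz

fs/2 = 13.5 kHz.
49.9 kHz mod fs = 22.9 kHz.
22.9 kHz > fs/2 = 13.5 kHz, folds to fs − 22.9 kHz = 4.1 kHz.
56.7 kHz mod fs = 2.7 kHz.
2.7 kHz ≤ fs/2 = 13.5 kHz, appears at 2.7 kHz.
51.3 kHz mod fs = 24.3 kHz.
24.3 kHz > fs/2 = 13.5 kHz, folds to fs − 24.3 kHz = 2.7 kHz.
51.3 kHz and 56.7 kHz both map to 2.7 kHz.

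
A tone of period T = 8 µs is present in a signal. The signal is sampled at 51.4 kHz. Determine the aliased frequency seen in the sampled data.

T = 8 µs → f = 1/T = 125 kHz.
125 kHz mod fs = 22.2 kHz.
22.2 kHz ≤ fs/2 = 25.7 kHz, appears at 22.2 kHz.

22.2 kHz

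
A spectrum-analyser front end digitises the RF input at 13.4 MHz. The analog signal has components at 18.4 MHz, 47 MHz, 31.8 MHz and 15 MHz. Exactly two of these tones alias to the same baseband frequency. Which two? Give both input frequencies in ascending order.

18.4 MHz, 31.8 MHz

fs/2 = 6.7 MHz.
18.4 MHz mod fs = 5 MHz.
5 MHz ≤ fs/2 = 6.7 MHz, appears at 5 MHz.
47 MHz mod fs = 6.8 MHz.
6.8 MHz > fs/2 = 6.7 MHz, folds to fs − 6.8 MHz = 6.6 MHz.
31.8 MHz mod fs = 5 MHz.
5 MHz ≤ fs/2 = 6.7 MHz, appears at 5 MHz.
15 MHz mod fs = 1.6 MHz.
1.6 MHz ≤ fs/2 = 6.7 MHz, appears at 1.6 MHz.
18.4 MHz and 31.8 MHz both map to 5 MHz.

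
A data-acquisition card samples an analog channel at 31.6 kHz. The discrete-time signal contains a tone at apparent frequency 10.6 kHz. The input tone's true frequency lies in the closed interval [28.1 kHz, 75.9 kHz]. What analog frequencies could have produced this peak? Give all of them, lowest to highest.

42.2 kHz, 52.6 kHz, 73.8 kHz

Frequencies that alias to 10.6 kHz are k·fs ± 10.6 kHz for integer k ≥ 0.
k=0: 10.6 kHz.
k=1: 21 kHz, 42.2 kHz.
k=2: 52.6 kHz, 73.8 kHz.
k=3: 84.2 kHz, 105.4 kHz.
Within [28.1 kHz, 75.9 kHz]: 42.2 kHz, 52.6 kHz, 73.8 kHz.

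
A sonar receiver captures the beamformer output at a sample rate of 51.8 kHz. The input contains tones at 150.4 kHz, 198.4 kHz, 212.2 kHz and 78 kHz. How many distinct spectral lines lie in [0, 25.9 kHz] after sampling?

fs/2 = 25.9 kHz.
150.4 kHz mod fs = 46.8 kHz.
46.8 kHz > fs/2 = 25.9 kHz, folds to fs − 46.8 kHz = 5 kHz.
198.4 kHz mod fs = 43 kHz.
43 kHz > fs/2 = 25.9 kHz, folds to fs − 43 kHz = 8.8 kHz.
212.2 kHz mod fs = 5 kHz.
5 kHz ≤ fs/2 = 25.9 kHz, appears at 5 kHz.
78 kHz mod fs = 26.2 kHz.
26.2 kHz > fs/2 = 25.9 kHz, folds to fs − 26.2 kHz = 25.6 kHz.
Distinct values: {5 kHz, 8.8 kHz, 25.6 kHz} → 3.

3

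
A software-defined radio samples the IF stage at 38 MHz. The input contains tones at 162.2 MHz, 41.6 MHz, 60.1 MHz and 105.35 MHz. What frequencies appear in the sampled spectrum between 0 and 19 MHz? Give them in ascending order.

fs/2 = 19 MHz.
162.2 MHz mod fs = 10.2 MHz.
10.2 MHz ≤ fs/2 = 19 MHz, appears at 10.2 MHz.
41.6 MHz mod fs = 3.6 MHz.
3.6 MHz ≤ fs/2 = 19 MHz, appears at 3.6 MHz.
60.1 MHz mod fs = 22.1 MHz.
22.1 MHz > fs/2 = 19 MHz, folds to fs − 22.1 MHz = 15.9 MHz.
105.35 MHz mod fs = 29.35 MHz.
29.35 MHz > fs/2 = 19 MHz, folds to fs − 29.35 MHz = 8.65 MHz.
Distinct values: {3.6 MHz, 8.65 MHz, 10.2 MHz, 15.9 MHz}.

3.6 MHz, 8.65 MHz, 10.2 MHz, 15.9 MHz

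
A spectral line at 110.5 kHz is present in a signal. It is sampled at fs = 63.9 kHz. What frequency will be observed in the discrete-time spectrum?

17.3 kHz

110.5 kHz mod fs = 46.6 kHz.
46.6 kHz > fs/2 = 31.95 kHz, folds to fs − 46.6 kHz = 17.3 kHz.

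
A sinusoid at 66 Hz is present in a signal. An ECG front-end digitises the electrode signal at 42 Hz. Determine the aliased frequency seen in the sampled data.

66 Hz mod fs = 24 Hz.
24 Hz > fs/2 = 21 Hz, folds to fs − 24 Hz = 18 Hz.

18 Hz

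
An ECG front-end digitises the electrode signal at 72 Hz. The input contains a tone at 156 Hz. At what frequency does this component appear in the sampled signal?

156 Hz mod fs = 12 Hz.
12 Hz ≤ fs/2 = 36 Hz, appears at 12 Hz.

12 Hz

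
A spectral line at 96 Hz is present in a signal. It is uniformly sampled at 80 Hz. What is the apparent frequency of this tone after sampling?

16 Hz

96 Hz mod fs = 16 Hz.
16 Hz ≤ fs/2 = 40 Hz, appears at 16 Hz.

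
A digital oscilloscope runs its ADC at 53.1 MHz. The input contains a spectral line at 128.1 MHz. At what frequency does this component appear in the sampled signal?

21.9 MHz

128.1 MHz mod fs = 21.9 MHz.
21.9 MHz ≤ fs/2 = 26.55 MHz, appears at 21.9 MHz.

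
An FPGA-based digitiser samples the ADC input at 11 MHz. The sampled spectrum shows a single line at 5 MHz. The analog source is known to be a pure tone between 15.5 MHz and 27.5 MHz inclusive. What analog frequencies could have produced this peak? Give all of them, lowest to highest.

Frequencies that alias to 5 MHz are k·fs ± 5 MHz for integer k ≥ 0.
k=0: 5 MHz.
k=1: 6 MHz, 16 MHz.
k=2: 17 MHz, 27 MHz.
k=3: 28 MHz, 38 MHz.
Within [15.5 MHz, 27.5 MHz]: 16 MHz, 17 MHz, 27 MHz.

16 MHz, 17 MHz, 27 MHz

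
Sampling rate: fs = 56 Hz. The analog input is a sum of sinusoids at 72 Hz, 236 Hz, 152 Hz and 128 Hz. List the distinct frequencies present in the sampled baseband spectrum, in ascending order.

12 Hz, 16 Hz

fs/2 = 28 Hz.
72 Hz mod fs = 16 Hz.
16 Hz ≤ fs/2 = 28 Hz, appears at 16 Hz.
236 Hz mod fs = 12 Hz.
12 Hz ≤ fs/2 = 28 Hz, appears at 12 Hz.
152 Hz mod fs = 40 Hz.
40 Hz > fs/2 = 28 Hz, folds to fs − 40 Hz = 16 Hz.
128 Hz mod fs = 16 Hz.
16 Hz ≤ fs/2 = 28 Hz, appears at 16 Hz.
Distinct values: {12 Hz, 16 Hz}.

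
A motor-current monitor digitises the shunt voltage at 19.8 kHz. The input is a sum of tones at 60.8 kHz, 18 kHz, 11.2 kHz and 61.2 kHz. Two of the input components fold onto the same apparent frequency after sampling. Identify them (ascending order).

fs/2 = 9.9 kHz.
60.8 kHz mod fs = 1.4 kHz.
1.4 kHz ≤ fs/2 = 9.9 kHz, appears at 1.4 kHz.
18 kHz > fs/2 = 9.9 kHz, folds to fs − 18 kHz = 1.8 kHz.
11.2 kHz > fs/2 = 9.9 kHz, folds to fs − 11.2 kHz = 8.6 kHz.
61.2 kHz mod fs = 1.8 kHz.
1.8 kHz ≤ fs/2 = 9.9 kHz, appears at 1.8 kHz.
18 kHz and 61.2 kHz both map to 1.8 kHz.

18 kHz, 61.2 kHz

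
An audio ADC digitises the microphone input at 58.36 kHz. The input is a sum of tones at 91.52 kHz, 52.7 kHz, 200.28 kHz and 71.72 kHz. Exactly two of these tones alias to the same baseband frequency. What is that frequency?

fs/2 = 29.18 kHz.
91.52 kHz mod fs = 33.16 kHz.
33.16 kHz > fs/2 = 29.18 kHz, folds to fs − 33.16 kHz = 25.2 kHz.
52.7 kHz > fs/2 = 29.18 kHz, folds to fs − 52.7 kHz = 5.66 kHz.
200.28 kHz mod fs = 25.2 kHz.
25.2 kHz ≤ fs/2 = 29.18 kHz, appears at 25.2 kHz.
71.72 kHz mod fs = 13.36 kHz.
13.36 kHz ≤ fs/2 = 29.18 kHz, appears at 13.36 kHz.
91.52 kHz and 200.28 kHz both map to 25.2 kHz.

25.2 kHz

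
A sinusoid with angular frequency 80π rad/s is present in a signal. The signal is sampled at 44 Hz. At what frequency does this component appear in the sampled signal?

4 Hz

ω = 80π rad/s → f = ω/(2π) = 40 Hz.
40 Hz > fs/2 = 22 Hz, folds to fs − 40 Hz = 4 Hz.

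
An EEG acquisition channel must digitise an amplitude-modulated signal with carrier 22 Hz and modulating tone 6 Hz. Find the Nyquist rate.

56 Hz

AM sidebands sit at fc ± fm = 16 Hz and 28 Hz.
Highest-frequency component: 28 Hz.
Nyquist rate = 2 × 28 Hz = 56 Hz.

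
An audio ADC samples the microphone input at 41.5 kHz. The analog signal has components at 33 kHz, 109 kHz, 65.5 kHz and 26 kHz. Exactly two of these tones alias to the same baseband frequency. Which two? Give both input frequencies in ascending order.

26 kHz, 109 kHz

fs/2 = 20.75 kHz.
33 kHz > fs/2 = 20.75 kHz, folds to fs − 33 kHz = 8.5 kHz.
109 kHz mod fs = 26 kHz.
26 kHz > fs/2 = 20.75 kHz, folds to fs − 26 kHz = 15.5 kHz.
65.5 kHz mod fs = 24 kHz.
24 kHz > fs/2 = 20.75 kHz, folds to fs − 24 kHz = 17.5 kHz.
26 kHz > fs/2 = 20.75 kHz, folds to fs − 26 kHz = 15.5 kHz.
26 kHz and 109 kHz both map to 15.5 kHz.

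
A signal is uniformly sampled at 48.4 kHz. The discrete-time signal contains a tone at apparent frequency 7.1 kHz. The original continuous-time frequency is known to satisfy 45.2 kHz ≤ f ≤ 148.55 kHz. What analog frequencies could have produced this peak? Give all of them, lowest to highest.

55.5 kHz, 89.7 kHz, 103.9 kHz, 138.1 kHz

Frequencies that alias to 7.1 kHz are k·fs ± 7.1 kHz for integer k ≥ 0.
k=0: 7.1 kHz.
k=1: 41.3 kHz, 55.5 kHz.
k=2: 89.7 kHz, 103.9 kHz.
k=3: 138.1 kHz, 152.3 kHz.
k=4: 186.5 kHz, 200.7 kHz.
Within [45.2 kHz, 148.55 kHz]: 55.5 kHz, 89.7 kHz, 103.9 kHz, 138.1 kHz.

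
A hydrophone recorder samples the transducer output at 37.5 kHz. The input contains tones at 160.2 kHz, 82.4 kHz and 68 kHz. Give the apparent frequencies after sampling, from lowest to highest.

fs/2 = 18.75 kHz.
160.2 kHz mod fs = 10.2 kHz.
10.2 kHz ≤ fs/2 = 18.75 kHz, appears at 10.2 kHz.
82.4 kHz mod fs = 7.4 kHz.
7.4 kHz ≤ fs/2 = 18.75 kHz, appears at 7.4 kHz.
68 kHz mod fs = 30.5 kHz.
30.5 kHz > fs/2 = 18.75 kHz, folds to fs − 30.5 kHz = 7 kHz.
Distinct values: {7 kHz, 7.4 kHz, 10.2 kHz}.

7 kHz, 7.4 kHz, 10.2 kHz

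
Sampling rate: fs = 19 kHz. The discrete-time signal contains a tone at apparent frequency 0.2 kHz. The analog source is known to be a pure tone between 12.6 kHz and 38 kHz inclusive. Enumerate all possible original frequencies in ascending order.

18.8 kHz, 19.2 kHz, 37.8 kHz

Frequencies that alias to 0.2 kHz are k·fs ± 0.2 kHz for integer k ≥ 0.
k=0: 0.2 kHz.
k=1: 18.8 kHz, 19.2 kHz.
k=2: 37.8 kHz, 38.2 kHz.
k=3: 56.8 kHz, 57.2 kHz.
Within [12.6 kHz, 38 kHz]: 18.8 kHz, 19.2 kHz, 37.8 kHz.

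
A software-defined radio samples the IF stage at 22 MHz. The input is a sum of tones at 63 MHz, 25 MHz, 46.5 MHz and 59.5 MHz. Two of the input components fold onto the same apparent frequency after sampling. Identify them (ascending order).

25 MHz, 63 MHz

fs/2 = 11 MHz.
63 MHz mod fs = 19 MHz.
19 MHz > fs/2 = 11 MHz, folds to fs − 19 MHz = 3 MHz.
25 MHz mod fs = 3 MHz.
3 MHz ≤ fs/2 = 11 MHz, appears at 3 MHz.
46.5 MHz mod fs = 2.5 MHz.
2.5 MHz ≤ fs/2 = 11 MHz, appears at 2.5 MHz.
59.5 MHz mod fs = 15.5 MHz.
15.5 MHz > fs/2 = 11 MHz, folds to fs − 15.5 MHz = 6.5 MHz.
25 MHz and 63 MHz both map to 3 MHz.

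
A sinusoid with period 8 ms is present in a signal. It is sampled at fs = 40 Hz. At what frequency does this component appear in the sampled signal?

T = 8 ms → f = 1/T = 125 Hz.
125 Hz mod fs = 5 Hz.
5 Hz ≤ fs/2 = 20 Hz, appears at 5 Hz.

5 Hz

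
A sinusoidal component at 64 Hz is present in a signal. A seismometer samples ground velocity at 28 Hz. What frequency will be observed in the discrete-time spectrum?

8 Hz

64 Hz mod fs = 8 Hz.
8 Hz ≤ fs/2 = 14 Hz, appears at 8 Hz.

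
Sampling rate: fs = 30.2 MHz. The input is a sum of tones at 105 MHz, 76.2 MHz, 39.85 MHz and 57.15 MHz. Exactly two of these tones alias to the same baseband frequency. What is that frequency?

14.4 MHz

fs/2 = 15.1 MHz.
105 MHz mod fs = 14.4 MHz.
14.4 MHz ≤ fs/2 = 15.1 MHz, appears at 14.4 MHz.
76.2 MHz mod fs = 15.8 MHz.
15.8 MHz > fs/2 = 15.1 MHz, folds to fs − 15.8 MHz = 14.4 MHz.
39.85 MHz mod fs = 9.65 MHz.
9.65 MHz ≤ fs/2 = 15.1 MHz, appears at 9.65 MHz.
57.15 MHz mod fs = 26.95 MHz.
26.95 MHz > fs/2 = 15.1 MHz, folds to fs − 26.95 MHz = 3.25 MHz.
76.2 MHz and 105 MHz both map to 14.4 MHz.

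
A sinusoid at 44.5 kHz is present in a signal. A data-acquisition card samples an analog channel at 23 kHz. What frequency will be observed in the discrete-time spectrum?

44.5 kHz mod fs = 21.5 kHz.
21.5 kHz > fs/2 = 11.5 kHz, folds to fs − 21.5 kHz = 1.5 kHz.

1.5 kHz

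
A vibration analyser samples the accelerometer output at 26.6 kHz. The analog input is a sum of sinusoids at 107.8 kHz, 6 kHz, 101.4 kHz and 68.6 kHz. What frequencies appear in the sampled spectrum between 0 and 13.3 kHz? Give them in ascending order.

1.4 kHz, 5 kHz, 6 kHz, 11.2 kHz

fs/2 = 13.3 kHz.
107.8 kHz mod fs = 1.4 kHz.
1.4 kHz ≤ fs/2 = 13.3 kHz, appears at 1.4 kHz.
6 kHz ≤ fs/2 = 13.3 kHz, passes unchanged.
101.4 kHz mod fs = 21.6 kHz.
21.6 kHz > fs/2 = 13.3 kHz, folds to fs − 21.6 kHz = 5 kHz.
68.6 kHz mod fs = 15.4 kHz.
15.4 kHz > fs/2 = 13.3 kHz, folds to fs − 15.4 kHz = 11.2 kHz.
Distinct values: {1.4 kHz, 5 kHz, 6 kHz, 11.2 kHz}.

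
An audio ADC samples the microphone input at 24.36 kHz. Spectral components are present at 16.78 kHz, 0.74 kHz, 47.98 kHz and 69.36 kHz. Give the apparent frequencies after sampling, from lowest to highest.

fs/2 = 12.18 kHz.
16.78 kHz > fs/2 = 12.18 kHz, folds to fs − 16.78 kHz = 7.58 kHz.
0.74 kHz ≤ fs/2 = 12.18 kHz, passes unchanged.
47.98 kHz mod fs = 23.62 kHz.
23.62 kHz > fs/2 = 12.18 kHz, folds to fs − 23.62 kHz = 0.74 kHz.
69.36 kHz mod fs = 20.64 kHz.
20.64 kHz > fs/2 = 12.18 kHz, folds to fs − 20.64 kHz = 3.72 kHz.
Distinct values: {0.74 kHz, 3.72 kHz, 7.58 kHz}.

0.74 kHz, 3.72 kHz, 7.58 kHz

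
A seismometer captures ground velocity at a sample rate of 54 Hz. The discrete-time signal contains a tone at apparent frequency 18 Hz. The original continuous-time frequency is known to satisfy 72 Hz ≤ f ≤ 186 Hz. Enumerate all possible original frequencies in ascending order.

Frequencies that alias to 18 Hz are k·fs ± 18 Hz for integer k ≥ 0.
k=0: 18 Hz.
k=1: 36 Hz, 72 Hz.
k=2: 90 Hz, 126 Hz.
k=3: 144 Hz, 180 Hz.
k=4: 198 Hz, 234 Hz.
Within [72 Hz, 186 Hz]: 72 Hz, 90 Hz, 126 Hz, 144 Hz, 180 Hz.

72 Hz, 90 Hz, 126 Hz, 144 Hz, 180 Hz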